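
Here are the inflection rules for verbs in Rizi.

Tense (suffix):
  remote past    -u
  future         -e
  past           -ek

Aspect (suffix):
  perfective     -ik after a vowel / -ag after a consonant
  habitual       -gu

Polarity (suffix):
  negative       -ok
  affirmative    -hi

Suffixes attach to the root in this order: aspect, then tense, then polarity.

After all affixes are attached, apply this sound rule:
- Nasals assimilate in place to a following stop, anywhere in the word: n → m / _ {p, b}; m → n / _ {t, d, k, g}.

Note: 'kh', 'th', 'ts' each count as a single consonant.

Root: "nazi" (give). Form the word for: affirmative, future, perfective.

Attach aspect perfective -ik (after vowel 'i') → naziik.
Attach tense future -e → naziike.
Attach polarity affirmative -hi → naziikehi.
Nasal assimilation: no change.

naziikehi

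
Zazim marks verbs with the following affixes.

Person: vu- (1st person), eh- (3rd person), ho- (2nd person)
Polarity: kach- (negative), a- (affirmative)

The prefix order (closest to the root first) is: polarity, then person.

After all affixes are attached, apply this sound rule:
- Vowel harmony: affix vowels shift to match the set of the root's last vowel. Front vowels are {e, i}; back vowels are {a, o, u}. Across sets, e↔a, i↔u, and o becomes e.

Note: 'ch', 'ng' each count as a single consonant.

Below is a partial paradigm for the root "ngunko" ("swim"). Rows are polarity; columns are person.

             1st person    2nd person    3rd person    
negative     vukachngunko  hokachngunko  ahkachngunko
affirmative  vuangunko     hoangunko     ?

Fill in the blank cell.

Attach polarity affirmative a- → angunko.
Attach person 3rd person eh- → ehangunko.
Apply vowel harmony: ehangunko → ahangunko.

ahangunko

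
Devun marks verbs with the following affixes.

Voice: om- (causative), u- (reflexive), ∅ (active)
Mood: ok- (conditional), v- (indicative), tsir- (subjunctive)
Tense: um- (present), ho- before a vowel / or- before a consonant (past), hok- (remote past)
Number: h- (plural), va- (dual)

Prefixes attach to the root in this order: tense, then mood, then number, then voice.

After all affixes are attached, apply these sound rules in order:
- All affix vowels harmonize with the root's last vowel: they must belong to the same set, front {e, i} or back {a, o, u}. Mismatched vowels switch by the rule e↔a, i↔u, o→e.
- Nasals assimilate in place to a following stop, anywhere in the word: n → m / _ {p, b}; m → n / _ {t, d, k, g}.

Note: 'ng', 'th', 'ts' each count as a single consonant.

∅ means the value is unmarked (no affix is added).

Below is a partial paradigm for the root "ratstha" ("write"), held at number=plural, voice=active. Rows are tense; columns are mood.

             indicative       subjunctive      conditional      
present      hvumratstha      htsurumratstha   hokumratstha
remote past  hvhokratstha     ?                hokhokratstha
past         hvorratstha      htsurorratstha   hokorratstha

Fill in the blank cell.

Attach tense remote past hok- → hokratstha.
Attach mood subjunctive tsir- → tsirhokratstha.
Attach number plural h- → htsirhokratstha.
voice = active: zero marking, form stays htsirhokratstha.
Apply vowel harmony: htsirhokratstha → htsurhokratstha.
Nasal assimilation: no change.

htsurhokratstha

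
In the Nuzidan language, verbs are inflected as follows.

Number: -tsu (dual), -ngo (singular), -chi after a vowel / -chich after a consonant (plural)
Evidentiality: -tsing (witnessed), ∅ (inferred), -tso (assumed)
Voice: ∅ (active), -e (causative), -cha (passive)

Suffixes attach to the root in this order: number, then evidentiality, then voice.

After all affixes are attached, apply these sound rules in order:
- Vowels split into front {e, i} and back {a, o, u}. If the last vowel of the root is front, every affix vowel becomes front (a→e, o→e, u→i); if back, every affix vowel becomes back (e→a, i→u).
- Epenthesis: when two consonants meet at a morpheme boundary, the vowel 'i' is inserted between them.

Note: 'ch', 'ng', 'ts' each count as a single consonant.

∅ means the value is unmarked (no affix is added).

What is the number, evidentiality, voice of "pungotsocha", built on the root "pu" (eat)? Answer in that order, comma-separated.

Segment: pu-ngo-tso-cha.
number: -ngo → singular.
evidentiality: -tso → assumed.
voice: -cha → passive.

singular, assumed, passive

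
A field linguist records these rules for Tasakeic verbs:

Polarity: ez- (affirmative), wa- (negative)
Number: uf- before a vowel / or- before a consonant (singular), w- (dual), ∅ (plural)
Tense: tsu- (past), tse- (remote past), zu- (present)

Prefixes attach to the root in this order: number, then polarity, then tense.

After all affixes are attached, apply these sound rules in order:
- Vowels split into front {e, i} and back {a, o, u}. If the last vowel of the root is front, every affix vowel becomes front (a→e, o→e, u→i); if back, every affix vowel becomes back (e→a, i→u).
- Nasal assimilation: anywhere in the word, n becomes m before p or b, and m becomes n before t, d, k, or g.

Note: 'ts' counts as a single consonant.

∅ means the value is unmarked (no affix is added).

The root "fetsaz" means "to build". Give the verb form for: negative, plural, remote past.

number = plural: zero marking, form stays fetsaz.
Attach polarity negative wa- → wafetsaz.
Attach tense remote past tse- → tsewafetsaz.
Apply vowel harmony: tsewafetsaz → tsawafetsaz.
Nasal assimilation: no change.

tsawafetsaz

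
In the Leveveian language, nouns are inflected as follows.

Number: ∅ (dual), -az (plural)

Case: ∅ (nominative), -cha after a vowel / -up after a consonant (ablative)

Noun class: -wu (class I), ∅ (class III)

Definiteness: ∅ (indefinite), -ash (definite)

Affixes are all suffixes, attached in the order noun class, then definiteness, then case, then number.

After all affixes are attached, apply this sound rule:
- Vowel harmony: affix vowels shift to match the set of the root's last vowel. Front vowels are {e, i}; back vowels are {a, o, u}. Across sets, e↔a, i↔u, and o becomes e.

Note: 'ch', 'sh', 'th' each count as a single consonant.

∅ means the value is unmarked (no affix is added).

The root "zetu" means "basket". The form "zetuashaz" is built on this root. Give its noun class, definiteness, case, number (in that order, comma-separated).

class III, definite, nominative, plural

Segment: zetu-ash-az.
noun class: ∅ → class III.
definiteness: -ash → definite.
case: ∅ → nominative.
number: -az → plural.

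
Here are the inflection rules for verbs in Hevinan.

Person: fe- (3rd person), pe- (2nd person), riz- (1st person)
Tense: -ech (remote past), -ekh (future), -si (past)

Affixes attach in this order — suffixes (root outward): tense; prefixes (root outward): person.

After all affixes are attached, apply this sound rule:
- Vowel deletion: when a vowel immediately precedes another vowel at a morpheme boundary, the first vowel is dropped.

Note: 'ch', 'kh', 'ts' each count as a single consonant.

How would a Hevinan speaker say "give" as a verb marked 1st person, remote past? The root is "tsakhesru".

Attach person 1st person riz- → riztsakhesru.
Attach tense remote past -ech → riztsakhesruech.
Apply vowel deletion: riztsakhesruech → riztsakhesrech.

riztsakhesrech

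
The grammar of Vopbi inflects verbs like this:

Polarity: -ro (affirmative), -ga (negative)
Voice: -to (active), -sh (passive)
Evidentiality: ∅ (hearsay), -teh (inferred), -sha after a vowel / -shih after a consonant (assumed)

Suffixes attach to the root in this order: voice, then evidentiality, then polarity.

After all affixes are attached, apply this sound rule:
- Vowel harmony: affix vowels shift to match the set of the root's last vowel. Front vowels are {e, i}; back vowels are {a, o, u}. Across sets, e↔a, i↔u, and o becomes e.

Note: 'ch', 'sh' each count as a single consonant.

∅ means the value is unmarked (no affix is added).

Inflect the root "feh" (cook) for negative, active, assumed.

Attach voice active -to → fehto.
Attach evidentiality assumed -sha (after vowel 'o') → fehtosha.
Attach polarity negative -ga → fehtoshaga.
Apply vowel harmony: fehtoshaga → fehteshege.

fehteshege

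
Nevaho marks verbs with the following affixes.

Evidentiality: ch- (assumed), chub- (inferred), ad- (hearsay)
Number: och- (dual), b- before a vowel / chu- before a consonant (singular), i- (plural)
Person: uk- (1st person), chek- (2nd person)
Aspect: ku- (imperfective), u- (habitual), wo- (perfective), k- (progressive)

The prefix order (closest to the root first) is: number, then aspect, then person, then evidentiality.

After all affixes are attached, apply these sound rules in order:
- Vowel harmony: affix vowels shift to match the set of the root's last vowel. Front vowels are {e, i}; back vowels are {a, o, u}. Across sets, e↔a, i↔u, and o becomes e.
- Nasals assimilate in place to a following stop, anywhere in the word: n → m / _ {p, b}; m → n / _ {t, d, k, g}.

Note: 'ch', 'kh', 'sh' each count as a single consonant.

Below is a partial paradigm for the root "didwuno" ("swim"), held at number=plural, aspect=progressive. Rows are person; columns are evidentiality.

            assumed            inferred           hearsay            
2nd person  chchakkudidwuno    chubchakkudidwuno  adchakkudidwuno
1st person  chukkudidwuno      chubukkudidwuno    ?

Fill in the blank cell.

Attach number plural i- → ididwuno.
Attach aspect progressive k- → kididwuno.
Attach person 1st person uk- → ukkididwuno.
Attach evidentiality hearsay ad- → adukkididwuno.
Apply vowel harmony: adukkididwuno → adukkudidwuno.
Nasal assimilation: no change.

adukkudidwuno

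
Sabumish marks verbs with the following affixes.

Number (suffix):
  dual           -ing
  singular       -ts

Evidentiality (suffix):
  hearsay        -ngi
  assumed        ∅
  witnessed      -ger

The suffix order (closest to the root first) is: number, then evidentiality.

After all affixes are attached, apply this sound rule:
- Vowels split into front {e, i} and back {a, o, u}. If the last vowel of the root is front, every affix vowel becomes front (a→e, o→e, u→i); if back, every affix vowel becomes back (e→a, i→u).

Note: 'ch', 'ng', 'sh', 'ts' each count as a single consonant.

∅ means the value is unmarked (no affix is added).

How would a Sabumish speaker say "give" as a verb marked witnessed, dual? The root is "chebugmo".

chebugmounggar

Attach number dual -ing → chebugmoing.
Attach evidentiality witnessed -ger → chebugmoingger.
Apply vowel harmony: chebugmoingger → chebugmounggar.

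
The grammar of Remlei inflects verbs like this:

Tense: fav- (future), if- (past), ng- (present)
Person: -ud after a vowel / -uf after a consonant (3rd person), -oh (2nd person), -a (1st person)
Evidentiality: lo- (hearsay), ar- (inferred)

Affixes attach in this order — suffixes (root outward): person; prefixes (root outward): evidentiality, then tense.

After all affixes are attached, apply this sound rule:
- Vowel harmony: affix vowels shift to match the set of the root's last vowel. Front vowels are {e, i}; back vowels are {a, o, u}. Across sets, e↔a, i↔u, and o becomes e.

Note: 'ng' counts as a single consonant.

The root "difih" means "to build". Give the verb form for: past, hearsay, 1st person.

Attach evidentiality hearsay lo- → lodifih.
Attach tense past if- → iflodifih.
Attach person 1st person -a → iflodifiha.
Apply vowel harmony: iflodifiha → ifledifihe.

ifledifihe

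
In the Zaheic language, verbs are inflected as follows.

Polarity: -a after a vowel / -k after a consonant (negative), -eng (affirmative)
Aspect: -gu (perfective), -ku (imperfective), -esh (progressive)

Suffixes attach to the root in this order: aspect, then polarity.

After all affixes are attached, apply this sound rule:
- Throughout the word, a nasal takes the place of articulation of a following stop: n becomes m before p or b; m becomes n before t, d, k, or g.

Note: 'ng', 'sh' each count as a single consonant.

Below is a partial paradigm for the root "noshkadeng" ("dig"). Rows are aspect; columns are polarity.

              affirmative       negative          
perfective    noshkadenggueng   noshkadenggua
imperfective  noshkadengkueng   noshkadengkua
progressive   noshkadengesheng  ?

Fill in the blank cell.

noshkadengeshk

Attach aspect progressive -esh → noshkadengesh.
Attach polarity negative -k (after consonant 'sh') → noshkadengeshk.
Nasal assimilation: no change.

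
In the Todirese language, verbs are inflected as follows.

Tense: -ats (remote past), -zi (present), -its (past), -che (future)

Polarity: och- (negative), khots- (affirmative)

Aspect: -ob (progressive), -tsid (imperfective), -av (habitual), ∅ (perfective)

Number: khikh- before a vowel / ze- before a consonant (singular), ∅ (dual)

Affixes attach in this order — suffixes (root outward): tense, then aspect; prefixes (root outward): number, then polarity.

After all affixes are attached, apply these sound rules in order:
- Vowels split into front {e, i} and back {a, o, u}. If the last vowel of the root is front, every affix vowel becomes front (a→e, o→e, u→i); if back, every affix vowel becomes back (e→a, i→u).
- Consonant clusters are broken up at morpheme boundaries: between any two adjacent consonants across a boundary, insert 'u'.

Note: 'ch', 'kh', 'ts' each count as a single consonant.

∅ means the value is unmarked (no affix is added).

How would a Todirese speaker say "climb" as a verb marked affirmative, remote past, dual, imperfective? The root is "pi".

khetsupietsutsid

number = dual: zero marking, form stays pi.
Attach tense remote past -ats → piats.
Attach aspect imperfective -tsid → piatstsid.
Attach polarity affirmative khots- → khotspiatstsid.
Apply vowel harmony: khotspiatstsid → khetspietstsid.
Apply epenthesis: khetspietstsid → khetsupietsutsid.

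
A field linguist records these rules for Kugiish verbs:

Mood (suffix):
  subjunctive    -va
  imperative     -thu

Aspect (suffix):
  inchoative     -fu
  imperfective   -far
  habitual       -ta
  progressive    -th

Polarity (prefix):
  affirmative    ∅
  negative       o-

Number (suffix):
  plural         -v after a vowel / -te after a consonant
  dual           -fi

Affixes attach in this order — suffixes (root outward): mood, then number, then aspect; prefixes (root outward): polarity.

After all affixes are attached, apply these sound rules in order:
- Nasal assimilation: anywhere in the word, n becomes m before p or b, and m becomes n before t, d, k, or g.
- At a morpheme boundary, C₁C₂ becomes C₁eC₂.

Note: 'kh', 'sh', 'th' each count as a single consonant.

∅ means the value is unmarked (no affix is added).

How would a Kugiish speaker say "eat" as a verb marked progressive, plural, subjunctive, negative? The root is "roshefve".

oroshefvevaveth

Attach mood subjunctive -va → roshefveva.
Attach polarity negative o- → oroshefveva.
Attach number plural -v (after vowel 'a') → oroshefvevav.
Attach aspect progressive -th → oroshefvevavth.
Nasal assimilation: no change.
Apply epenthesis: oroshefvevavth → oroshefvevaveth.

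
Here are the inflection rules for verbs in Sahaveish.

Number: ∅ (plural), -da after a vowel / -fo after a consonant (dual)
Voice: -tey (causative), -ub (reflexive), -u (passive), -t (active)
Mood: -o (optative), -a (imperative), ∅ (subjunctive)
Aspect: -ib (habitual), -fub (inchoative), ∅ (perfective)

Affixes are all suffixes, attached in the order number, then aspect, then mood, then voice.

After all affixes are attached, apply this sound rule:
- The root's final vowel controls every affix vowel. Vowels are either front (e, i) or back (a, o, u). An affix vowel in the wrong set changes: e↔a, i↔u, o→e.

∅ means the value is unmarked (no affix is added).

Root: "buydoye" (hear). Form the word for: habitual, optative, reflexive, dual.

buydoyedeibeib

Attach number dual -da (after vowel 'e') → buydoyeda.
Attach aspect habitual -ib → buydoyedaib.
Attach mood optative -o → buydoyedaibo.
Attach voice reflexive -ub → buydoyedaiboub.
Apply vowel harmony: buydoyedaiboub → buydoyedeibeib.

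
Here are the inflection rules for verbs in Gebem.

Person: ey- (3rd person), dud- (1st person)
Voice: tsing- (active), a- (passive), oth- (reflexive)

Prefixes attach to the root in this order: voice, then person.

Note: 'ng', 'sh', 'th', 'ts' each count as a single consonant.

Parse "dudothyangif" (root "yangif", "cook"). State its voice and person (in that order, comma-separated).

reflexive, 1st person

Segment: dud-oth-yangif.
voice: oth- → reflexive.
person: dud- → 1st person.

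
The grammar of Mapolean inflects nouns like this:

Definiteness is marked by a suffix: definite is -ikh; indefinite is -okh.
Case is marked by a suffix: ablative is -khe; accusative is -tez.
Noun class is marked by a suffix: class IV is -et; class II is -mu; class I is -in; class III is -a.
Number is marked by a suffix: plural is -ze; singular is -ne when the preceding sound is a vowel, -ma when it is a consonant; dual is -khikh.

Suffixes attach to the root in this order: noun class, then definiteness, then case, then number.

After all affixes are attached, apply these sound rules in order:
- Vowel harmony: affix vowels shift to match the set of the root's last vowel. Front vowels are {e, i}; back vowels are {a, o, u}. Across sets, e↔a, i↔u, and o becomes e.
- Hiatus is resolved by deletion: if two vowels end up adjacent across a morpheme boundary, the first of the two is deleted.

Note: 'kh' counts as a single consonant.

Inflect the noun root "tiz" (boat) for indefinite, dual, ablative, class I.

Attach noun class class I -in → tizin.
Attach definiteness indefinite -okh → tizinokh.
Attach case ablative -khe → tizinokhkhe.
Attach number dual -khikh → tizinokhkhekhikh.
Apply vowel harmony: tizinokhkhekhikh → tizinekhkhekhikh.
Vowel deletion: no change.

tizinekhkhekhikh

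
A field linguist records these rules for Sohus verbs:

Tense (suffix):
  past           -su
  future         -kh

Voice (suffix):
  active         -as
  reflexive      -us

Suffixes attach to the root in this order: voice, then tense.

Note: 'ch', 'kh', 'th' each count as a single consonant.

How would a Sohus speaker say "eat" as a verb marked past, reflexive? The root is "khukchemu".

Attach voice reflexive -us → khukchemuus.
Attach tense past -su → khukchemuussu.

khukchemuussu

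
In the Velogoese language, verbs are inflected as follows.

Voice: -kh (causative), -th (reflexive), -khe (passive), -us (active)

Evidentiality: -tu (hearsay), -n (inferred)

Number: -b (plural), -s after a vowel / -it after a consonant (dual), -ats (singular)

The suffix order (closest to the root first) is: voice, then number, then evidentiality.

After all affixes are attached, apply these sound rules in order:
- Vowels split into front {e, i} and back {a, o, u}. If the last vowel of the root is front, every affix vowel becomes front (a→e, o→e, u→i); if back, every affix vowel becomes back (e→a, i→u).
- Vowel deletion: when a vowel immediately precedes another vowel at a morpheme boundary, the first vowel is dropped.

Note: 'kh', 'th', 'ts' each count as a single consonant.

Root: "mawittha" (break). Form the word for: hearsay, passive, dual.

Attach voice passive -khe → mawitthakhe.
Attach number dual -s (after vowel 'e') → mawitthakhes.
Attach evidentiality hearsay -tu → mawitthakhestu.
Apply vowel harmony: mawitthakhestu → mawitthakhastu.
Vowel deletion: no change.

mawitthakhastu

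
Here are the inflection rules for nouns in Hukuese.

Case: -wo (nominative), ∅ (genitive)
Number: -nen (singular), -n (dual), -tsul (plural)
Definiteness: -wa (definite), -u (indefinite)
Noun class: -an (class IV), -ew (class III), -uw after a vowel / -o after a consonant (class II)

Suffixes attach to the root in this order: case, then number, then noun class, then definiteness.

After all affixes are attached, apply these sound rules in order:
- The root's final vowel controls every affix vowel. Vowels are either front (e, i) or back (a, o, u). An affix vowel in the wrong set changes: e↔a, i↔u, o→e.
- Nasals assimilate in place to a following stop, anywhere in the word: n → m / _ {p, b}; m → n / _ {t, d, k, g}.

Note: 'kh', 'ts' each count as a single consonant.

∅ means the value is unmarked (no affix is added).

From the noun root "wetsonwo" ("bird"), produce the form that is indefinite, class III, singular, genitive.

wetsonwonanawu

case = genitive: zero marking, form stays wetsonwo.
Attach number singular -nen → wetsonwonen.
Attach noun class class III -ew → wetsonwonenew.
Attach definiteness indefinite -u → wetsonwonenewu.
Apply vowel harmony: wetsonwonenewu → wetsonwonanawu.
Nasal assimilation: no change.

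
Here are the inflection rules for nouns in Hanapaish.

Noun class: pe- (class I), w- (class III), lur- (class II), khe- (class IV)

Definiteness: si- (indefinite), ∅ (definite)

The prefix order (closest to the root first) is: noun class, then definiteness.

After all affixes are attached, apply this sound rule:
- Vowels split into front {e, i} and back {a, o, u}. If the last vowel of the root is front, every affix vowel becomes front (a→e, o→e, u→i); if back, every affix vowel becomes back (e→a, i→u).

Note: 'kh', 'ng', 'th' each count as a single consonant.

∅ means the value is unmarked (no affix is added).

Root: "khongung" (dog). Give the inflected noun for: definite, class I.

Attach noun class class I pe- → pekhongung.
definiteness = definite: zero marking, form stays pekhongung.
Apply vowel harmony: pekhongung → pakhongung.

pakhongung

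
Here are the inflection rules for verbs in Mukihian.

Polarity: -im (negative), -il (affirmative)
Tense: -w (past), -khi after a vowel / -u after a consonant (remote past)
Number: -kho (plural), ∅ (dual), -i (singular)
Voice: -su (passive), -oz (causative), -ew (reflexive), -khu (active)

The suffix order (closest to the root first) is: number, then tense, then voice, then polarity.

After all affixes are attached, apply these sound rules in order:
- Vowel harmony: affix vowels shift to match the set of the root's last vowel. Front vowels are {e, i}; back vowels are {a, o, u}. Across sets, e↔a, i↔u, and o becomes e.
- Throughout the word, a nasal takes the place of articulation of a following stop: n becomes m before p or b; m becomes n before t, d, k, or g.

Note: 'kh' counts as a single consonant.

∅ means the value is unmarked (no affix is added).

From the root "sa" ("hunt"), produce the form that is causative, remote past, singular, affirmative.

Attach number singular -i → sai.
Attach tense remote past -khi (after vowel 'i') → saikhi.
Attach voice causative -oz → saikhioz.
Attach polarity affirmative -il → saikhiozil.
Apply vowel harmony: saikhiozil → saukhuozul.
Nasal assimilation: no change.

saukhuozul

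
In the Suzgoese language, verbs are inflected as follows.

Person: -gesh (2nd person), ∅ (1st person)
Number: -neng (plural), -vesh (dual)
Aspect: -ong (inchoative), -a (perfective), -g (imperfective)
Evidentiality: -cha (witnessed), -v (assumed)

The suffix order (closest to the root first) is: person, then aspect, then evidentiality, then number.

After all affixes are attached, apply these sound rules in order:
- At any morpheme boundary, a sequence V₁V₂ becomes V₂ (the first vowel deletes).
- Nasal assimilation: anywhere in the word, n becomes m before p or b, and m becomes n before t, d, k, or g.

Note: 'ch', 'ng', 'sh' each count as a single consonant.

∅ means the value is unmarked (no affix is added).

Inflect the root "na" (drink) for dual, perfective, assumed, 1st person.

person = 1st person: zero marking, form stays na.
Attach aspect perfective -a → naa.
Attach evidentiality assumed -v → naav.
Attach number dual -vesh → naavvesh.
Apply vowel deletion: naavvesh → navvesh.
Nasal assimilation: no change.

navvesh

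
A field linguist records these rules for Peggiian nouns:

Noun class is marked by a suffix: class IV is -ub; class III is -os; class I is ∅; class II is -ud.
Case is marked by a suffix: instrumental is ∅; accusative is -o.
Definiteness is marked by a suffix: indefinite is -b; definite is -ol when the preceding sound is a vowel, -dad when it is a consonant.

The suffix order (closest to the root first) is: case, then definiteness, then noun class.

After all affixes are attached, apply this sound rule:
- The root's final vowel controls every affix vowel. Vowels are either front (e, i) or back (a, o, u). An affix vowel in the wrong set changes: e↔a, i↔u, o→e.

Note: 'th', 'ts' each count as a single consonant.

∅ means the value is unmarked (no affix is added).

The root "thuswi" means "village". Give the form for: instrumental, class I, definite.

case = instrumental: zero marking, form stays thuswi.
Attach definiteness definite -ol (after vowel 'i') → thuswiol.
noun class = class I: zero marking, form stays thuswiol.
Apply vowel harmony: thuswiol → thuswiel.

thuswiel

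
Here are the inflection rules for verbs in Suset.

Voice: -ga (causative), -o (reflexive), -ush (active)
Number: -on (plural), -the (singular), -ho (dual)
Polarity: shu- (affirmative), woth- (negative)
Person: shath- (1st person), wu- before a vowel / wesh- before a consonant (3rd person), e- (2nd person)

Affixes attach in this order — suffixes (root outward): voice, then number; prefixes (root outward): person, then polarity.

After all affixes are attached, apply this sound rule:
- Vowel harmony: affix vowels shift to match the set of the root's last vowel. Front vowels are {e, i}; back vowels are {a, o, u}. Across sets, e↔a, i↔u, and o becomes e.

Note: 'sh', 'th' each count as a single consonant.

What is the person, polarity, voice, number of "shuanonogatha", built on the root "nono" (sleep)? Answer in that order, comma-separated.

2nd person, affirmative, causative, singular

Segment: shu-e-nono-ga-the.
person: e- → 2nd person.
polarity: shu- → affirmative.
voice: -ga → causative.
number: -the → singular.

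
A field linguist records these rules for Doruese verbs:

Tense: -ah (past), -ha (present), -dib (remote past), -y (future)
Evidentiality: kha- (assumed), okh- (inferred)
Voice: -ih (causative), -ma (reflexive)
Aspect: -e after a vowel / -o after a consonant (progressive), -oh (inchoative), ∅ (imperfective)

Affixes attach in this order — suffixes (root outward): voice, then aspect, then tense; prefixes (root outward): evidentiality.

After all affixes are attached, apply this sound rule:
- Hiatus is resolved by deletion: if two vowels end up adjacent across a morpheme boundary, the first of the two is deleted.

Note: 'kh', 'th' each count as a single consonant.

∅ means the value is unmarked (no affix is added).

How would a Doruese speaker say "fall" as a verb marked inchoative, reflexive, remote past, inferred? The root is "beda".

Attach evidentiality inferred okh- → okhbeda.
Attach voice reflexive -ma → okhbedama.
Attach aspect inchoative -oh → okhbedamaoh.
Attach tense remote past -dib → okhbedamaohdib.
Apply vowel deletion: okhbedamaohdib → okhbedamohdib.

okhbedamohdib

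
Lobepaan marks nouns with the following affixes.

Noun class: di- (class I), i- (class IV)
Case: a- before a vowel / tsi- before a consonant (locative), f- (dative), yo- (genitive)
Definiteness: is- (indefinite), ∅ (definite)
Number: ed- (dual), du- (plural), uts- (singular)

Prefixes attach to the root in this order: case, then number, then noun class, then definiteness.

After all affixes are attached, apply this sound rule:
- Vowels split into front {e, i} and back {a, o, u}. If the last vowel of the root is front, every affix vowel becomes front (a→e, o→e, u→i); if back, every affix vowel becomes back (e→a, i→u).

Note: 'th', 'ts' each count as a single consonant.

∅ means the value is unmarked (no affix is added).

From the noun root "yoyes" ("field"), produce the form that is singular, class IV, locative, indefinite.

Attach case locative tsi- (before consonant 'y') → tsiyoyes.
Attach number singular uts- → utstsiyoyes.
Attach noun class class IV i- → iutstsiyoyes.
Attach definiteness indefinite is- → isiutstsiyoyes.
Apply vowel harmony: isiutstsiyoyes → isiitstsiyoyes.

isiitstsiyoyes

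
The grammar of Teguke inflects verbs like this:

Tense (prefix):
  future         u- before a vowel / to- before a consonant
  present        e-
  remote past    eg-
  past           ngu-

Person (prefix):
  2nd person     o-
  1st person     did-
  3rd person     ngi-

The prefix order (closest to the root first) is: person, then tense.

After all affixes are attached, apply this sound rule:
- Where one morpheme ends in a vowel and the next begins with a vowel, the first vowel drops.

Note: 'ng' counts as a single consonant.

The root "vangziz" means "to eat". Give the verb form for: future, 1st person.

Attach person 1st person did- → didvangziz.
Attach tense future to- (before consonant 'd') → todidvangziz.
Vowel deletion: no change.

todidvangziz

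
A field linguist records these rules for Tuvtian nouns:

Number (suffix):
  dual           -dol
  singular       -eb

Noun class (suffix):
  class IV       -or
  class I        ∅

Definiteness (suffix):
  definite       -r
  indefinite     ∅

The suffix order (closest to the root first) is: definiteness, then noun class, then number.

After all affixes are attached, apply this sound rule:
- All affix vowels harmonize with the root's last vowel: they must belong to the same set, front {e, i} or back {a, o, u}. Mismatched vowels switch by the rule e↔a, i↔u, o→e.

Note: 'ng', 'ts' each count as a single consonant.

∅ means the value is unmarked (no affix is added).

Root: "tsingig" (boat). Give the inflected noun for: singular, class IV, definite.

tsingigrereb

Attach definiteness definite -r → tsingigr.
Attach noun class class IV -or → tsingigror.
Attach number singular -eb → tsingigroreb.
Apply vowel harmony: tsingigroreb → tsingigrereb.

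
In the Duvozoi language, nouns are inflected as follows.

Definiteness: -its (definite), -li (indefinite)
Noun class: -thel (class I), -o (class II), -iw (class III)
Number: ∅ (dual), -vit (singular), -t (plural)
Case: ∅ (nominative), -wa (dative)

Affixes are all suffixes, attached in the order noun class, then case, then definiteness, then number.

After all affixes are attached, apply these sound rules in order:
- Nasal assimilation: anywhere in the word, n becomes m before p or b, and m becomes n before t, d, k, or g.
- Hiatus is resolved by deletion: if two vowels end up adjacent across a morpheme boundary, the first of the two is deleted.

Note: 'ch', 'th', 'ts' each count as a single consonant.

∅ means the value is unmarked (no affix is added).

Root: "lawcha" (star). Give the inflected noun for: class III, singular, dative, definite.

Attach noun class class III -iw → lawchaiw.
Attach case dative -wa → lawchaiwwa.
Attach definiteness definite -its → lawchaiwwaits.
Attach number singular -vit → lawchaiwwaitsvit.
Nasal assimilation: no change.
Apply vowel deletion: lawchaiwwaitsvit → lawchiwwitsvit.

lawchiwwitsvit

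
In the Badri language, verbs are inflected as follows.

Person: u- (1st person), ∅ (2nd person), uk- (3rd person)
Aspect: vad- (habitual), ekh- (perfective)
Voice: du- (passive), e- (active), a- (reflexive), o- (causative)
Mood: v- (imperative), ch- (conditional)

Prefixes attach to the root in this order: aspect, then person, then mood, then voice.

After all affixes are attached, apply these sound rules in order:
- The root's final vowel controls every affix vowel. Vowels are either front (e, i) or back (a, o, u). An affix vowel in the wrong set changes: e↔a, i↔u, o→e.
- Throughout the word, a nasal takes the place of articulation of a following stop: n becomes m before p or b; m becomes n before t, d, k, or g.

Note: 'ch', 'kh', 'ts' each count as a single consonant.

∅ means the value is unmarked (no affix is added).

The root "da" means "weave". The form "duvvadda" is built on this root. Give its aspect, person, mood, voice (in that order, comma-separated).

Segment: du-v-vad-da.
aspect: vad- → habitual.
person: ∅ → 2nd person.
mood: v- → imperative.
voice: du- → passive.

habitual, 2nd person, imperative, passive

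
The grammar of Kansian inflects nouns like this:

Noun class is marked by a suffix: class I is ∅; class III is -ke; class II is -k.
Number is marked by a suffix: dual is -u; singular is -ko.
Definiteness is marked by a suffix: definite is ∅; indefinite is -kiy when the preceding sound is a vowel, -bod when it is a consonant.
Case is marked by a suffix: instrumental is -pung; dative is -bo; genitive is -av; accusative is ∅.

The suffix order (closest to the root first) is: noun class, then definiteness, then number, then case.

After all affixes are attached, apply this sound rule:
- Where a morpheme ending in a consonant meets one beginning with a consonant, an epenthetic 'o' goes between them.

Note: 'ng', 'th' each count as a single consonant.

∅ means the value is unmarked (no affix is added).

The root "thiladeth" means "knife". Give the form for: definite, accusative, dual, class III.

Attach noun class class III -ke → thiladethke.
definiteness = definite: zero marking, form stays thiladethke.
Attach number dual -u → thiladethkeu.
case = accusative: zero marking, form stays thiladethkeu.
Apply epenthesis: thiladethkeu → thiladethokeu.

thiladethokeu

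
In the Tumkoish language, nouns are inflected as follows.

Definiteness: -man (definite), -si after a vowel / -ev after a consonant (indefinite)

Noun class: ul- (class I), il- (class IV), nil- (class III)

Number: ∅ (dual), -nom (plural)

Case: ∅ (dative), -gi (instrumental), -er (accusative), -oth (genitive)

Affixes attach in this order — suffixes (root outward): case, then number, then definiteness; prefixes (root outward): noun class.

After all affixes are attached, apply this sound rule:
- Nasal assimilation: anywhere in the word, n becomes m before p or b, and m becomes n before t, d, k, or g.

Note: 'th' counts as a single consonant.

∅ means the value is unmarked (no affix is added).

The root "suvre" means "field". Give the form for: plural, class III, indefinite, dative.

nilsuvrenomev

case = dative: zero marking, form stays suvre.
Attach number plural -nom → suvrenom.
Attach noun class class III nil- → nilsuvrenom.
Attach definiteness indefinite -ev (after consonant 'm') → nilsuvrenomev.
Nasal assimilation: no change.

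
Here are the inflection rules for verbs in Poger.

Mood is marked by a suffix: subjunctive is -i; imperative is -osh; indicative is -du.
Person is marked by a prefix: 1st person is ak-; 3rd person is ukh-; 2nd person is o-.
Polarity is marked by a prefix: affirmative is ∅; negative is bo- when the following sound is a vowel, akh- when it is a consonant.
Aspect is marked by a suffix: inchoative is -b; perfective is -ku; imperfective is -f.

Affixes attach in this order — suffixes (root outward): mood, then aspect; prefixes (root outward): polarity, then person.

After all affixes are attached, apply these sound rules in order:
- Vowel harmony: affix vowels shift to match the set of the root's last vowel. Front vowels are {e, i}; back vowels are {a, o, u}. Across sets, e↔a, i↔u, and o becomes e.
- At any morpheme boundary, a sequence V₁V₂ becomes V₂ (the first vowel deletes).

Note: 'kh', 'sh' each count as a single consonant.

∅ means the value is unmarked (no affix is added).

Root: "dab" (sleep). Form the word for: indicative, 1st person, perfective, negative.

Attach mood indicative -du → dabdu.
Attach polarity negative akh- (before consonant 'd') → akhdabdu.
Attach aspect perfective -ku → akhdabduku.
Attach person 1st person ak- → akakhdabduku.
Vowel harmony: no change.
Vowel deletion: no change.

akakhdabduku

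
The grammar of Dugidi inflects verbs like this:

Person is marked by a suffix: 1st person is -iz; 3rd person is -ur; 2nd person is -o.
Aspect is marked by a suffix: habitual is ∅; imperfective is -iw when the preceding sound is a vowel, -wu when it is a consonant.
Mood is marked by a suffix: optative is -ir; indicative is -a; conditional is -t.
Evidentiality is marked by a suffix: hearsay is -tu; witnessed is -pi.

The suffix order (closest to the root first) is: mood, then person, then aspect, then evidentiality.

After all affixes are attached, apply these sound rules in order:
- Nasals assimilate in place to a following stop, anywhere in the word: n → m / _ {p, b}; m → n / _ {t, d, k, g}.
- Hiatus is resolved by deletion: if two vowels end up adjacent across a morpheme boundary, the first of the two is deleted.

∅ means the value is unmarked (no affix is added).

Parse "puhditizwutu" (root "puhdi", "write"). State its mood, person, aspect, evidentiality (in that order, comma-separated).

conditional, 1st person, imperfective, hearsay

Segment: puhdi-t-iz-wu-tu.
mood: -t → conditional.
person: -iz → 1st person.
aspect: -iw/wu → imperfective.
evidentiality: -tu → hearsay.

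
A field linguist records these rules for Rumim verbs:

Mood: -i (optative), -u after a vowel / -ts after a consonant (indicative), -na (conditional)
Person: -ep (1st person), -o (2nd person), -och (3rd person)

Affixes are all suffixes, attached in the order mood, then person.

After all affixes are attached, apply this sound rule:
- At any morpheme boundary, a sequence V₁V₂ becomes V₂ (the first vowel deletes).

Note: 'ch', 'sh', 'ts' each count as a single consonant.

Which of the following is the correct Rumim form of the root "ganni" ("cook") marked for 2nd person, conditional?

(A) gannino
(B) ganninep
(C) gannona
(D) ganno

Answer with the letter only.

Attach mood conditional -na → gannina.
Attach person 2nd person -o → ganninao.
Apply vowel deletion: ganninao → gannino.
So the correct form is gannino, option (A).
(C) gannona is wrong: it has the affixes in the wrong order.
(B) ganninep is wrong: it uses 1st person instead of 2nd person for person.
(D) ganno is wrong: it uses indicative instead of conditional for mood.

A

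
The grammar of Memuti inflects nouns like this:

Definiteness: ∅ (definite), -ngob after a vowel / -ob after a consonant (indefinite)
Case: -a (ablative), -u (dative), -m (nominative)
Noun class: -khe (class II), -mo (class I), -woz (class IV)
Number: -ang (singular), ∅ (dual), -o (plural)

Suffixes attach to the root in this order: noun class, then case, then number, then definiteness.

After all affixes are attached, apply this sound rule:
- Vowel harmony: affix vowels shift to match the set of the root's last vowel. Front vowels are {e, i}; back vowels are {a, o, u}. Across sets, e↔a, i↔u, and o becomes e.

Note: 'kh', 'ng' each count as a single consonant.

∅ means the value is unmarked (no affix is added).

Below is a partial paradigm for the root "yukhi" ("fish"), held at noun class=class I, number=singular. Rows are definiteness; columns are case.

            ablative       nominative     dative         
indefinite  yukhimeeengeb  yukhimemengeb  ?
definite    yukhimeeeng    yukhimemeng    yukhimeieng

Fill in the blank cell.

yukhimeiengeb

Attach noun class class I -mo → yukhimo.
Attach case dative -u → yukhimou.
Attach number singular -ang → yukhimouang.
Attach definiteness indefinite -ob (after consonant 'ng') → yukhimouangob.
Apply vowel harmony: yukhimouangob → yukhimeiengeb.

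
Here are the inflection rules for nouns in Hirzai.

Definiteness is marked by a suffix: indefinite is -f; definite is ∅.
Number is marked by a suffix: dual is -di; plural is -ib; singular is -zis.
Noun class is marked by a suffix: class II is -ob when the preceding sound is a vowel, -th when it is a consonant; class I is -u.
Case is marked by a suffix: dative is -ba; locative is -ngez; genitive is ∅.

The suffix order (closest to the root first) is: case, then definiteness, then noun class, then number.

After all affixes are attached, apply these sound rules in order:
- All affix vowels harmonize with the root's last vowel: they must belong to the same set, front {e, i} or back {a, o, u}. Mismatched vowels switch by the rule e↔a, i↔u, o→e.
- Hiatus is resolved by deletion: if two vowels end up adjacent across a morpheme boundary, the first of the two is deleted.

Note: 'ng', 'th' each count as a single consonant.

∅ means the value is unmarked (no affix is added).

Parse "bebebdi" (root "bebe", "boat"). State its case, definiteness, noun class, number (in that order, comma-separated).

Segment: bebe-ob-di.
case: ∅ → genitive.
definiteness: ∅ → definite.
noun class: -ob/th → class II.
number: -di → dual.

genitive, definite, class II, dual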